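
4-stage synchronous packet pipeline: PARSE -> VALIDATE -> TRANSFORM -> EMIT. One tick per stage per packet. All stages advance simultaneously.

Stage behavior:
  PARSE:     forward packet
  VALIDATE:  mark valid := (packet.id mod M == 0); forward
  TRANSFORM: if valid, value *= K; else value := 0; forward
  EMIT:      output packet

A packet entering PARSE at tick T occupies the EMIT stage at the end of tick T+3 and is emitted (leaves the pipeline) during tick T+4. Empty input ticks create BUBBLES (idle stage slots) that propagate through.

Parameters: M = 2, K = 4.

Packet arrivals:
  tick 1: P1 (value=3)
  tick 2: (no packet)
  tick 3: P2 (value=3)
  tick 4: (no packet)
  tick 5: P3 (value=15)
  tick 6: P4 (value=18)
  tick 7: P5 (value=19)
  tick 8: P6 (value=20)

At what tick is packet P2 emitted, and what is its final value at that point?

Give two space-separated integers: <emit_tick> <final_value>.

Tick 1: [PARSE:P1(v=3,ok=F), VALIDATE:-, TRANSFORM:-, EMIT:-] out:-; in:P1
Tick 2: [PARSE:-, VALIDATE:P1(v=3,ok=F), TRANSFORM:-, EMIT:-] out:-; in:-
Tick 3: [PARSE:P2(v=3,ok=F), VALIDATE:-, TRANSFORM:P1(v=0,ok=F), EMIT:-] out:-; in:P2
Tick 4: [PARSE:-, VALIDATE:P2(v=3,ok=T), TRANSFORM:-, EMIT:P1(v=0,ok=F)] out:-; in:-
Tick 5: [PARSE:P3(v=15,ok=F), VALIDATE:-, TRANSFORM:P2(v=12,ok=T), EMIT:-] out:P1(v=0); in:P3
Tick 6: [PARSE:P4(v=18,ok=F), VALIDATE:P3(v=15,ok=F), TRANSFORM:-, EMIT:P2(v=12,ok=T)] out:-; in:P4
Tick 7: [PARSE:P5(v=19,ok=F), VALIDATE:P4(v=18,ok=T), TRANSFORM:P3(v=0,ok=F), EMIT:-] out:P2(v=12); in:P5
Tick 8: [PARSE:P6(v=20,ok=F), VALIDATE:P5(v=19,ok=F), TRANSFORM:P4(v=72,ok=T), EMIT:P3(v=0,ok=F)] out:-; in:P6
Tick 9: [PARSE:-, VALIDATE:P6(v=20,ok=T), TRANSFORM:P5(v=0,ok=F), EMIT:P4(v=72,ok=T)] out:P3(v=0); in:-
Tick 10: [PARSE:-, VALIDATE:-, TRANSFORM:P6(v=80,ok=T), EMIT:P5(v=0,ok=F)] out:P4(v=72); in:-
Tick 11: [PARSE:-, VALIDATE:-, TRANSFORM:-, EMIT:P6(v=80,ok=T)] out:P5(v=0); in:-
Tick 12: [PARSE:-, VALIDATE:-, TRANSFORM:-, EMIT:-] out:P6(v=80); in:-
P2: arrives tick 3, valid=True (id=2, id%2=0), emit tick 7, final value 12

Answer: 7 12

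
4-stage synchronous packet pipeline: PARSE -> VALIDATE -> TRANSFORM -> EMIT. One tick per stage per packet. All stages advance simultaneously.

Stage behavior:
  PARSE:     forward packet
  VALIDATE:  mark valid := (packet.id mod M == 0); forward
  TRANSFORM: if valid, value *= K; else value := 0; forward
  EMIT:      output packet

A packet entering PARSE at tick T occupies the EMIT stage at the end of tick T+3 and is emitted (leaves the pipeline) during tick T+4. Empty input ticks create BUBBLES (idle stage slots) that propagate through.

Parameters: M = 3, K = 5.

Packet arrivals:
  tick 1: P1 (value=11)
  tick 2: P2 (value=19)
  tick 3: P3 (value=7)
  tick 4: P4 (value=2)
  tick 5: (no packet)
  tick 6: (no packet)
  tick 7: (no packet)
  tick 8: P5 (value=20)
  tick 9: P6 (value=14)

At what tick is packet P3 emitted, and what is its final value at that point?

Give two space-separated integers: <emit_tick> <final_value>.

Tick 1: [PARSE:P1(v=11,ok=F), VALIDATE:-, TRANSFORM:-, EMIT:-] out:-; in:P1
Tick 2: [PARSE:P2(v=19,ok=F), VALIDATE:P1(v=11,ok=F), TRANSFORM:-, EMIT:-] out:-; in:P2
Tick 3: [PARSE:P3(v=7,ok=F), VALIDATE:P2(v=19,ok=F), TRANSFORM:P1(v=0,ok=F), EMIT:-] out:-; in:P3
Tick 4: [PARSE:P4(v=2,ok=F), VALIDATE:P3(v=7,ok=T), TRANSFORM:P2(v=0,ok=F), EMIT:P1(v=0,ok=F)] out:-; in:P4
Tick 5: [PARSE:-, VALIDATE:P4(v=2,ok=F), TRANSFORM:P3(v=35,ok=T), EMIT:P2(v=0,ok=F)] out:P1(v=0); in:-
Tick 6: [PARSE:-, VALIDATE:-, TRANSFORM:P4(v=0,ok=F), EMIT:P3(v=35,ok=T)] out:P2(v=0); in:-
Tick 7: [PARSE:-, VALIDATE:-, TRANSFORM:-, EMIT:P4(v=0,ok=F)] out:P3(v=35); in:-
Tick 8: [PARSE:P5(v=20,ok=F), VALIDATE:-, TRANSFORM:-, EMIT:-] out:P4(v=0); in:P5
Tick 9: [PARSE:P6(v=14,ok=F), VALIDATE:P5(v=20,ok=F), TRANSFORM:-, EMIT:-] out:-; in:P6
Tick 10: [PARSE:-, VALIDATE:P6(v=14,ok=T), TRANSFORM:P5(v=0,ok=F), EMIT:-] out:-; in:-
Tick 11: [PARSE:-, VALIDATE:-, TRANSFORM:P6(v=70,ok=T), EMIT:P5(v=0,ok=F)] out:-; in:-
Tick 12: [PARSE:-, VALIDATE:-, TRANSFORM:-, EMIT:P6(v=70,ok=T)] out:P5(v=0); in:-
Tick 13: [PARSE:-, VALIDATE:-, TRANSFORM:-, EMIT:-] out:P6(v=70); in:-
P3: arrives tick 3, valid=True (id=3, id%3=0), emit tick 7, final value 35

Answer: 7 35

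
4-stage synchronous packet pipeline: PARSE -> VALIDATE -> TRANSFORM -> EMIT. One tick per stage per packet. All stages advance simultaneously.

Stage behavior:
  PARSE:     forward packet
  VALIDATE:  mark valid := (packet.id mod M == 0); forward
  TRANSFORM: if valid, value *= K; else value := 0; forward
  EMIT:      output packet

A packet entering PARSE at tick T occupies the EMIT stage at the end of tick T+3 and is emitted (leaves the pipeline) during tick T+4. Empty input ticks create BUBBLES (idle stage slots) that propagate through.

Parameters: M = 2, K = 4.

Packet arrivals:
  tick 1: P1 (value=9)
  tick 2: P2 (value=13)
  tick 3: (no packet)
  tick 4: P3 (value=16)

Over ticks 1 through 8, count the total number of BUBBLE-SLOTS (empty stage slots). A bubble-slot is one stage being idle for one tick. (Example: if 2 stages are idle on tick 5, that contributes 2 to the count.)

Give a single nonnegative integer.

Tick 1: [PARSE:P1(v=9,ok=F), VALIDATE:-, TRANSFORM:-, EMIT:-] out:-; bubbles=3
Tick 2: [PARSE:P2(v=13,ok=F), VALIDATE:P1(v=9,ok=F), TRANSFORM:-, EMIT:-] out:-; bubbles=2
Tick 3: [PARSE:-, VALIDATE:P2(v=13,ok=T), TRANSFORM:P1(v=0,ok=F), EMIT:-] out:-; bubbles=2
Tick 4: [PARSE:P3(v=16,ok=F), VALIDATE:-, TRANSFORM:P2(v=52,ok=T), EMIT:P1(v=0,ok=F)] out:-; bubbles=1
Tick 5: [PARSE:-, VALIDATE:P3(v=16,ok=F), TRANSFORM:-, EMIT:P2(v=52,ok=T)] out:P1(v=0); bubbles=2
Tick 6: [PARSE:-, VALIDATE:-, TRANSFORM:P3(v=0,ok=F), EMIT:-] out:P2(v=52); bubbles=3
Tick 7: [PARSE:-, VALIDATE:-, TRANSFORM:-, EMIT:P3(v=0,ok=F)] out:-; bubbles=3
Tick 8: [PARSE:-, VALIDATE:-, TRANSFORM:-, EMIT:-] out:P3(v=0); bubbles=4
Total bubble-slots: 20

Answer: 20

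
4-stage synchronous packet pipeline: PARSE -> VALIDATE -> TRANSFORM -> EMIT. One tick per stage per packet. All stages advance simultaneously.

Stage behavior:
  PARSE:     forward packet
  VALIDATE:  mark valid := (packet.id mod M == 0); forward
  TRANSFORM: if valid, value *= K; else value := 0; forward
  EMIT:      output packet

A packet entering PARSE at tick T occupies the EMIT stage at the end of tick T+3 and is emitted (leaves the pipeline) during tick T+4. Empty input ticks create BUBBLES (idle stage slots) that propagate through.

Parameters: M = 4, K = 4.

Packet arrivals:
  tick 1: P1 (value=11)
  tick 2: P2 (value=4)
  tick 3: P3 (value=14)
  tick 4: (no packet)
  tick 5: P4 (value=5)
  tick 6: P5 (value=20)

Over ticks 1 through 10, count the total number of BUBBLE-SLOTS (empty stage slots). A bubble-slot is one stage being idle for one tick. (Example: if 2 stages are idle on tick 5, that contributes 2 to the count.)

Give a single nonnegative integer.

Tick 1: [PARSE:P1(v=11,ok=F), VALIDATE:-, TRANSFORM:-, EMIT:-] out:-; bubbles=3
Tick 2: [PARSE:P2(v=4,ok=F), VALIDATE:P1(v=11,ok=F), TRANSFORM:-, EMIT:-] out:-; bubbles=2
Tick 3: [PARSE:P3(v=14,ok=F), VALIDATE:P2(v=4,ok=F), TRANSFORM:P1(v=0,ok=F), EMIT:-] out:-; bubbles=1
Tick 4: [PARSE:-, VALIDATE:P3(v=14,ok=F), TRANSFORM:P2(v=0,ok=F), EMIT:P1(v=0,ok=F)] out:-; bubbles=1
Tick 5: [PARSE:P4(v=5,ok=F), VALIDATE:-, TRANSFORM:P3(v=0,ok=F), EMIT:P2(v=0,ok=F)] out:P1(v=0); bubbles=1
Tick 6: [PARSE:P5(v=20,ok=F), VALIDATE:P4(v=5,ok=T), TRANSFORM:-, EMIT:P3(v=0,ok=F)] out:P2(v=0); bubbles=1
Tick 7: [PARSE:-, VALIDATE:P5(v=20,ok=F), TRANSFORM:P4(v=20,ok=T), EMIT:-] out:P3(v=0); bubbles=2
Tick 8: [PARSE:-, VALIDATE:-, TRANSFORM:P5(v=0,ok=F), EMIT:P4(v=20,ok=T)] out:-; bubbles=2
Tick 9: [PARSE:-, VALIDATE:-, TRANSFORM:-, EMIT:P5(v=0,ok=F)] out:P4(v=20); bubbles=3
Tick 10: [PARSE:-, VALIDATE:-, TRANSFORM:-, EMIT:-] out:P5(v=0); bubbles=4
Total bubble-slots: 20

Answer: 20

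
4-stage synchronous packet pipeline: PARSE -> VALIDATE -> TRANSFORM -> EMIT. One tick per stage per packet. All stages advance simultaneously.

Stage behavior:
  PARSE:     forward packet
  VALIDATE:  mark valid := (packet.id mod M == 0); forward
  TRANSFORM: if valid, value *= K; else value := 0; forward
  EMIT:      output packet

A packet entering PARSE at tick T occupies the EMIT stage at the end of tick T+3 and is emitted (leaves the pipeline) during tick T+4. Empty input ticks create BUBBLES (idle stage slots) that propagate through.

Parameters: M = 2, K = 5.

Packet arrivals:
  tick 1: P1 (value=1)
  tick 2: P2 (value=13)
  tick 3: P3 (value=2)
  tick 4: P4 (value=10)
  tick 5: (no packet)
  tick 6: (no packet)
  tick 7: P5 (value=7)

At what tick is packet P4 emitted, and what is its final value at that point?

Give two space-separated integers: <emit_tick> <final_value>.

Tick 1: [PARSE:P1(v=1,ok=F), VALIDATE:-, TRANSFORM:-, EMIT:-] out:-; in:P1
Tick 2: [PARSE:P2(v=13,ok=F), VALIDATE:P1(v=1,ok=F), TRANSFORM:-, EMIT:-] out:-; in:P2
Tick 3: [PARSE:P3(v=2,ok=F), VALIDATE:P2(v=13,ok=T), TRANSFORM:P1(v=0,ok=F), EMIT:-] out:-; in:P3
Tick 4: [PARSE:P4(v=10,ok=F), VALIDATE:P3(v=2,ok=F), TRANSFORM:P2(v=65,ok=T), EMIT:P1(v=0,ok=F)] out:-; in:P4
Tick 5: [PARSE:-, VALIDATE:P4(v=10,ok=T), TRANSFORM:P3(v=0,ok=F), EMIT:P2(v=65,ok=T)] out:P1(v=0); in:-
Tick 6: [PARSE:-, VALIDATE:-, TRANSFORM:P4(v=50,ok=T), EMIT:P3(v=0,ok=F)] out:P2(v=65); in:-
Tick 7: [PARSE:P5(v=7,ok=F), VALIDATE:-, TRANSFORM:-, EMIT:P4(v=50,ok=T)] out:P3(v=0); in:P5
Tick 8: [PARSE:-, VALIDATE:P5(v=7,ok=F), TRANSFORM:-, EMIT:-] out:P4(v=50); in:-
Tick 9: [PARSE:-, VALIDATE:-, TRANSFORM:P5(v=0,ok=F), EMIT:-] out:-; in:-
Tick 10: [PARSE:-, VALIDATE:-, TRANSFORM:-, EMIT:P5(v=0,ok=F)] out:-; in:-
Tick 11: [PARSE:-, VALIDATE:-, TRANSFORM:-, EMIT:-] out:P5(v=0); in:-
P4: arrives tick 4, valid=True (id=4, id%2=0), emit tick 8, final value 50

Answer: 8 50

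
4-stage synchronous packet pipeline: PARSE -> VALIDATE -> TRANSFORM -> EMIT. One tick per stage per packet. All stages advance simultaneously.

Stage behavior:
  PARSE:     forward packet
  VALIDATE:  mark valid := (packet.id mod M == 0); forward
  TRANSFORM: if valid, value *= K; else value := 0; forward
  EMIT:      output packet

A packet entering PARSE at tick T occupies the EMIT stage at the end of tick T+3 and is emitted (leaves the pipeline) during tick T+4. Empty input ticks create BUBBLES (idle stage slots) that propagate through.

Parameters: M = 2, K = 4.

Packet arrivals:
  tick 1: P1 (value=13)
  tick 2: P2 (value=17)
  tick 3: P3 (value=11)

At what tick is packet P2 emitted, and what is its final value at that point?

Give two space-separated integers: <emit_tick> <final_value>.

Tick 1: [PARSE:P1(v=13,ok=F), VALIDATE:-, TRANSFORM:-, EMIT:-] out:-; in:P1
Tick 2: [PARSE:P2(v=17,ok=F), VALIDATE:P1(v=13,ok=F), TRANSFORM:-, EMIT:-] out:-; in:P2
Tick 3: [PARSE:P3(v=11,ok=F), VALIDATE:P2(v=17,ok=T), TRANSFORM:P1(v=0,ok=F), EMIT:-] out:-; in:P3
Tick 4: [PARSE:-, VALIDATE:P3(v=11,ok=F), TRANSFORM:P2(v=68,ok=T), EMIT:P1(v=0,ok=F)] out:-; in:-
Tick 5: [PARSE:-, VALIDATE:-, TRANSFORM:P3(v=0,ok=F), EMIT:P2(v=68,ok=T)] out:P1(v=0); in:-
Tick 6: [PARSE:-, VALIDATE:-, TRANSFORM:-, EMIT:P3(v=0,ok=F)] out:P2(v=68); in:-
Tick 7: [PARSE:-, VALIDATE:-, TRANSFORM:-, EMIT:-] out:P3(v=0); in:-
P2: arrives tick 2, valid=True (id=2, id%2=0), emit tick 6, final value 68

Answer: 6 68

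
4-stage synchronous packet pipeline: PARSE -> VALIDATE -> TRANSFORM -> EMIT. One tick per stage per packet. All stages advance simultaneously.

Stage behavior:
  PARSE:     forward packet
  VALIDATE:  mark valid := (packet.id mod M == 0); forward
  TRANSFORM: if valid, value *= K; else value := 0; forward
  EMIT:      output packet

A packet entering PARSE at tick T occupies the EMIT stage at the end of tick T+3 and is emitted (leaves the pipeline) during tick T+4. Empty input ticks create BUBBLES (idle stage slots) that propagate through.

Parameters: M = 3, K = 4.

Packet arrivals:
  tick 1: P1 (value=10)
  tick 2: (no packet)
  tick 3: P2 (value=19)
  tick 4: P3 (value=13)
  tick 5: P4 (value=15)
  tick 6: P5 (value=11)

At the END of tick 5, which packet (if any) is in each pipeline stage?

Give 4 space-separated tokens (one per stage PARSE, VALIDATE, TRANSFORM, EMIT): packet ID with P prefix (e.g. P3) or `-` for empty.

Tick 1: [PARSE:P1(v=10,ok=F), VALIDATE:-, TRANSFORM:-, EMIT:-] out:-; in:P1
Tick 2: [PARSE:-, VALIDATE:P1(v=10,ok=F), TRANSFORM:-, EMIT:-] out:-; in:-
Tick 3: [PARSE:P2(v=19,ok=F), VALIDATE:-, TRANSFORM:P1(v=0,ok=F), EMIT:-] out:-; in:P2
Tick 4: [PARSE:P3(v=13,ok=F), VALIDATE:P2(v=19,ok=F), TRANSFORM:-, EMIT:P1(v=0,ok=F)] out:-; in:P3
Tick 5: [PARSE:P4(v=15,ok=F), VALIDATE:P3(v=13,ok=T), TRANSFORM:P2(v=0,ok=F), EMIT:-] out:P1(v=0); in:P4
At end of tick 5: ['P4', 'P3', 'P2', '-']

Answer: P4 P3 P2 -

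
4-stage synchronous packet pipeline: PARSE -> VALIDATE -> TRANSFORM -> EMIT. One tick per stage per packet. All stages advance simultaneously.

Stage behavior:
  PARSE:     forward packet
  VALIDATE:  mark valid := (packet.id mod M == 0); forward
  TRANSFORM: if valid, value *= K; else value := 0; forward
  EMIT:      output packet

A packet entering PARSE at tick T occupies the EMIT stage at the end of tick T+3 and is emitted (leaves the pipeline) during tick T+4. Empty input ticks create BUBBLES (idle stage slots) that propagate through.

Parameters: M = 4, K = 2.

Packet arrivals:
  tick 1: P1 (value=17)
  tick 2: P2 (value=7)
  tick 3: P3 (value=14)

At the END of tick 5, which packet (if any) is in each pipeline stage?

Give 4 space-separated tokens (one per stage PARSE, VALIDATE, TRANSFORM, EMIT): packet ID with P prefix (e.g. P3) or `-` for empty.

Tick 1: [PARSE:P1(v=17,ok=F), VALIDATE:-, TRANSFORM:-, EMIT:-] out:-; in:P1
Tick 2: [PARSE:P2(v=7,ok=F), VALIDATE:P1(v=17,ok=F), TRANSFORM:-, EMIT:-] out:-; in:P2
Tick 3: [PARSE:P3(v=14,ok=F), VALIDATE:P2(v=7,ok=F), TRANSFORM:P1(v=0,ok=F), EMIT:-] out:-; in:P3
Tick 4: [PARSE:-, VALIDATE:P3(v=14,ok=F), TRANSFORM:P2(v=0,ok=F), EMIT:P1(v=0,ok=F)] out:-; in:-
Tick 5: [PARSE:-, VALIDATE:-, TRANSFORM:P3(v=0,ok=F), EMIT:P2(v=0,ok=F)] out:P1(v=0); in:-
At end of tick 5: ['-', '-', 'P3', 'P2']

Answer: - - P3 P2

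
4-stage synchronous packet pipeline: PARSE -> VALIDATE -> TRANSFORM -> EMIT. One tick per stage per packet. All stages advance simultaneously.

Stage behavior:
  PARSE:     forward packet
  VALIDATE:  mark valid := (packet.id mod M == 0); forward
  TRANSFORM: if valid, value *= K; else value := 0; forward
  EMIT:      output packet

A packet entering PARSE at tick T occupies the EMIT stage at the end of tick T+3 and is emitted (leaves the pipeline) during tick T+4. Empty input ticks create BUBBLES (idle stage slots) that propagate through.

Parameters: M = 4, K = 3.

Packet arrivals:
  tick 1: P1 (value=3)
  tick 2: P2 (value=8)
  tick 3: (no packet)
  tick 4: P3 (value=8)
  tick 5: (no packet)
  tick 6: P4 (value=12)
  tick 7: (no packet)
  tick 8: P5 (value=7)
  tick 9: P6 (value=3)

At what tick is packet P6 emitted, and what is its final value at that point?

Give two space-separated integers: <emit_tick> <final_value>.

Tick 1: [PARSE:P1(v=3,ok=F), VALIDATE:-, TRANSFORM:-, EMIT:-] out:-; in:P1
Tick 2: [PARSE:P2(v=8,ok=F), VALIDATE:P1(v=3,ok=F), TRANSFORM:-, EMIT:-] out:-; in:P2
Tick 3: [PARSE:-, VALIDATE:P2(v=8,ok=F), TRANSFORM:P1(v=0,ok=F), EMIT:-] out:-; in:-
Tick 4: [PARSE:P3(v=8,ok=F), VALIDATE:-, TRANSFORM:P2(v=0,ok=F), EMIT:P1(v=0,ok=F)] out:-; in:P3
Tick 5: [PARSE:-, VALIDATE:P3(v=8,ok=F), TRANSFORM:-, EMIT:P2(v=0,ok=F)] out:P1(v=0); in:-
Tick 6: [PARSE:P4(v=12,ok=F), VALIDATE:-, TRANSFORM:P3(v=0,ok=F), EMIT:-] out:P2(v=0); in:P4
Tick 7: [PARSE:-, VALIDATE:P4(v=12,ok=T), TRANSFORM:-, EMIT:P3(v=0,ok=F)] out:-; in:-
Tick 8: [PARSE:P5(v=7,ok=F), VALIDATE:-, TRANSFORM:P4(v=36,ok=T), EMIT:-] out:P3(v=0); in:P5
Tick 9: [PARSE:P6(v=3,ok=F), VALIDATE:P5(v=7,ok=F), TRANSFORM:-, EMIT:P4(v=36,ok=T)] out:-; in:P6
Tick 10: [PARSE:-, VALIDATE:P6(v=3,ok=F), TRANSFORM:P5(v=0,ok=F), EMIT:-] out:P4(v=36); in:-
Tick 11: [PARSE:-, VALIDATE:-, TRANSFORM:P6(v=0,ok=F), EMIT:P5(v=0,ok=F)] out:-; in:-
Tick 12: [PARSE:-, VALIDATE:-, TRANSFORM:-, EMIT:P6(v=0,ok=F)] out:P5(v=0); in:-
Tick 13: [PARSE:-, VALIDATE:-, TRANSFORM:-, EMIT:-] out:P6(v=0); in:-
P6: arrives tick 9, valid=False (id=6, id%4=2), emit tick 13, final value 0

Answer: 13 0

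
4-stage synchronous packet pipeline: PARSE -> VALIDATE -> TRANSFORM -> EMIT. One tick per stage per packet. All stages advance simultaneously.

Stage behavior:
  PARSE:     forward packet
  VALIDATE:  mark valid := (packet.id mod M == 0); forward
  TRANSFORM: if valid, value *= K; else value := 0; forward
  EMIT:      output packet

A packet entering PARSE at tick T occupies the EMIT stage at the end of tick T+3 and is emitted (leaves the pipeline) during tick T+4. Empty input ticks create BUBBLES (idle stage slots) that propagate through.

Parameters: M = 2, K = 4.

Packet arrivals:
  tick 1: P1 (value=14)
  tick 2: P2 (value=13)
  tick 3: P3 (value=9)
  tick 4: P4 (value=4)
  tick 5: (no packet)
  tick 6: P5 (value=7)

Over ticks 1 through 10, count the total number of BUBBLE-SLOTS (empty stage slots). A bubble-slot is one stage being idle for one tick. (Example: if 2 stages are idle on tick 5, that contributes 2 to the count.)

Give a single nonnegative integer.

Answer: 20

Derivation:
Tick 1: [PARSE:P1(v=14,ok=F), VALIDATE:-, TRANSFORM:-, EMIT:-] out:-; bubbles=3
Tick 2: [PARSE:P2(v=13,ok=F), VALIDATE:P1(v=14,ok=F), TRANSFORM:-, EMIT:-] out:-; bubbles=2
Tick 3: [PARSE:P3(v=9,ok=F), VALIDATE:P2(v=13,ok=T), TRANSFORM:P1(v=0,ok=F), EMIT:-] out:-; bubbles=1
Tick 4: [PARSE:P4(v=4,ok=F), VALIDATE:P3(v=9,ok=F), TRANSFORM:P2(v=52,ok=T), EMIT:P1(v=0,ok=F)] out:-; bubbles=0
Tick 5: [PARSE:-, VALIDATE:P4(v=4,ok=T), TRANSFORM:P3(v=0,ok=F), EMIT:P2(v=52,ok=T)] out:P1(v=0); bubbles=1
Tick 6: [PARSE:P5(v=7,ok=F), VALIDATE:-, TRANSFORM:P4(v=16,ok=T), EMIT:P3(v=0,ok=F)] out:P2(v=52); bubbles=1
Tick 7: [PARSE:-, VALIDATE:P5(v=7,ok=F), TRANSFORM:-, EMIT:P4(v=16,ok=T)] out:P3(v=0); bubbles=2
Tick 8: [PARSE:-, VALIDATE:-, TRANSFORM:P5(v=0,ok=F), EMIT:-] out:P4(v=16); bubbles=3
Tick 9: [PARSE:-, VALIDATE:-, TRANSFORM:-, EMIT:P5(v=0,ok=F)] out:-; bubbles=3
Tick 10: [PARSE:-, VALIDATE:-, TRANSFORM:-, EMIT:-] out:P5(v=0); bubbles=4
Total bubble-slots: 20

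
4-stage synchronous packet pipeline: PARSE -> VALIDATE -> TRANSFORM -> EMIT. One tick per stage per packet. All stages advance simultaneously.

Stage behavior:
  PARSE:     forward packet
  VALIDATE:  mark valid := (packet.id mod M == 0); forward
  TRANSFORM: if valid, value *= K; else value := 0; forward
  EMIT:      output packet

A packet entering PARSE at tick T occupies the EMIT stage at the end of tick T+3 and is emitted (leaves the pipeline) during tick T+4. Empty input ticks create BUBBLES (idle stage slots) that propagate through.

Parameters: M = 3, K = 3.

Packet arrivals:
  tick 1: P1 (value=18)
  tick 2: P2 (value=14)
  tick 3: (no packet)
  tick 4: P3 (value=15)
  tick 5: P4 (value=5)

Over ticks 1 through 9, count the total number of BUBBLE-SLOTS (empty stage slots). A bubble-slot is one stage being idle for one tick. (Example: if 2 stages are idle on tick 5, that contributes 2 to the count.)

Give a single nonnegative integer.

Tick 1: [PARSE:P1(v=18,ok=F), VALIDATE:-, TRANSFORM:-, EMIT:-] out:-; bubbles=3
Tick 2: [PARSE:P2(v=14,ok=F), VALIDATE:P1(v=18,ok=F), TRANSFORM:-, EMIT:-] out:-; bubbles=2
Tick 3: [PARSE:-, VALIDATE:P2(v=14,ok=F), TRANSFORM:P1(v=0,ok=F), EMIT:-] out:-; bubbles=2
Tick 4: [PARSE:P3(v=15,ok=F), VALIDATE:-, TRANSFORM:P2(v=0,ok=F), EMIT:P1(v=0,ok=F)] out:-; bubbles=1
Tick 5: [PARSE:P4(v=5,ok=F), VALIDATE:P3(v=15,ok=T), TRANSFORM:-, EMIT:P2(v=0,ok=F)] out:P1(v=0); bubbles=1
Tick 6: [PARSE:-, VALIDATE:P4(v=5,ok=F), TRANSFORM:P3(v=45,ok=T), EMIT:-] out:P2(v=0); bubbles=2
Tick 7: [PARSE:-, VALIDATE:-, TRANSFORM:P4(v=0,ok=F), EMIT:P3(v=45,ok=T)] out:-; bubbles=2
Tick 8: [PARSE:-, VALIDATE:-, TRANSFORM:-, EMIT:P4(v=0,ok=F)] out:P3(v=45); bubbles=3
Tick 9: [PARSE:-, VALIDATE:-, TRANSFORM:-, EMIT:-] out:P4(v=0); bubbles=4
Total bubble-slots: 20

Answer: 20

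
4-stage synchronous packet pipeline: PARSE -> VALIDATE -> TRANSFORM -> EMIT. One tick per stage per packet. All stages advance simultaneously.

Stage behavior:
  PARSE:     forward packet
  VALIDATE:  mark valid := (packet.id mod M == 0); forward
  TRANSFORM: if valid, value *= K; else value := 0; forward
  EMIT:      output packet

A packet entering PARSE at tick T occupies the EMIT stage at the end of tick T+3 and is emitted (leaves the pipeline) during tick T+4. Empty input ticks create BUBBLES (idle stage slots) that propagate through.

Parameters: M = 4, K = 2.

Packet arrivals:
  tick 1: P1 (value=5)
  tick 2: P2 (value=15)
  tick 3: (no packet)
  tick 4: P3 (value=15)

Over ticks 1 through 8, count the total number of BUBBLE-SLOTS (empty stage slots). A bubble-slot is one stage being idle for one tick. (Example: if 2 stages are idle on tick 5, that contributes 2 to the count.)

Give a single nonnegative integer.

Answer: 20

Derivation:
Tick 1: [PARSE:P1(v=5,ok=F), VALIDATE:-, TRANSFORM:-, EMIT:-] out:-; bubbles=3
Tick 2: [PARSE:P2(v=15,ok=F), VALIDATE:P1(v=5,ok=F), TRANSFORM:-, EMIT:-] out:-; bubbles=2
Tick 3: [PARSE:-, VALIDATE:P2(v=15,ok=F), TRANSFORM:P1(v=0,ok=F), EMIT:-] out:-; bubbles=2
Tick 4: [PARSE:P3(v=15,ok=F), VALIDATE:-, TRANSFORM:P2(v=0,ok=F), EMIT:P1(v=0,ok=F)] out:-; bubbles=1
Tick 5: [PARSE:-, VALIDATE:P3(v=15,ok=F), TRANSFORM:-, EMIT:P2(v=0,ok=F)] out:P1(v=0); bubbles=2
Tick 6: [PARSE:-, VALIDATE:-, TRANSFORM:P3(v=0,ok=F), EMIT:-] out:P2(v=0); bubbles=3
Tick 7: [PARSE:-, VALIDATE:-, TRANSFORM:-, EMIT:P3(v=0,ok=F)] out:-; bubbles=3
Tick 8: [PARSE:-, VALIDATE:-, TRANSFORM:-, EMIT:-] out:P3(v=0); bubbles=4
Total bubble-slots: 20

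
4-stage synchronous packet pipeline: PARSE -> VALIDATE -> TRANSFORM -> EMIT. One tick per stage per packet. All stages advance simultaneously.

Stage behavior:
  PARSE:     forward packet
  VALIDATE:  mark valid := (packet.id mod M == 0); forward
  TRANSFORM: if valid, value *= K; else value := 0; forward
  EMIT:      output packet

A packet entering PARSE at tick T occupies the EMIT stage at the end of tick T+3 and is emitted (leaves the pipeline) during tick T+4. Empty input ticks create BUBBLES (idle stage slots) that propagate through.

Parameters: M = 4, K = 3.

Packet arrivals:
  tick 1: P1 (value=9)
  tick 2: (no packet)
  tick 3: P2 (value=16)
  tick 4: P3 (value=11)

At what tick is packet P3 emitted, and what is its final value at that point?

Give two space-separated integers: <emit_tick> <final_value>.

Tick 1: [PARSE:P1(v=9,ok=F), VALIDATE:-, TRANSFORM:-, EMIT:-] out:-; in:P1
Tick 2: [PARSE:-, VALIDATE:P1(v=9,ok=F), TRANSFORM:-, EMIT:-] out:-; in:-
Tick 3: [PARSE:P2(v=16,ok=F), VALIDATE:-, TRANSFORM:P1(v=0,ok=F), EMIT:-] out:-; in:P2
Tick 4: [PARSE:P3(v=11,ok=F), VALIDATE:P2(v=16,ok=F), TRANSFORM:-, EMIT:P1(v=0,ok=F)] out:-; in:P3
Tick 5: [PARSE:-, VALIDATE:P3(v=11,ok=F), TRANSFORM:P2(v=0,ok=F), EMIT:-] out:P1(v=0); in:-
Tick 6: [PARSE:-, VALIDATE:-, TRANSFORM:P3(v=0,ok=F), EMIT:P2(v=0,ok=F)] out:-; in:-
Tick 7: [PARSE:-, VALIDATE:-, TRANSFORM:-, EMIT:P3(v=0,ok=F)] out:P2(v=0); in:-
Tick 8: [PARSE:-, VALIDATE:-, TRANSFORM:-, EMIT:-] out:P3(v=0); in:-
P3: arrives tick 4, valid=False (id=3, id%4=3), emit tick 8, final value 0

Answer: 8 0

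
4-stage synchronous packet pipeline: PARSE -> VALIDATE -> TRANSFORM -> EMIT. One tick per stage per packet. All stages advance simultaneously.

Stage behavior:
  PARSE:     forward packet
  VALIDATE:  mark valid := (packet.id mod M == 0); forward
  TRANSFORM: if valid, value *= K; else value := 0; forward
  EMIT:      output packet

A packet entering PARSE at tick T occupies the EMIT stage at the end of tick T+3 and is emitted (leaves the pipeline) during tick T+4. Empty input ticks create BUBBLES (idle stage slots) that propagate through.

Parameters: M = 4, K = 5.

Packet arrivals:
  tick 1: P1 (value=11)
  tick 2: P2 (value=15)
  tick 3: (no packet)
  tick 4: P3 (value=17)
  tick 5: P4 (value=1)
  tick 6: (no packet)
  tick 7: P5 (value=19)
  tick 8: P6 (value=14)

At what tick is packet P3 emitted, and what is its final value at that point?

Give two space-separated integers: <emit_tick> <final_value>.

Answer: 8 0

Derivation:
Tick 1: [PARSE:P1(v=11,ok=F), VALIDATE:-, TRANSFORM:-, EMIT:-] out:-; in:P1
Tick 2: [PARSE:P2(v=15,ok=F), VALIDATE:P1(v=11,ok=F), TRANSFORM:-, EMIT:-] out:-; in:P2
Tick 3: [PARSE:-, VALIDATE:P2(v=15,ok=F), TRANSFORM:P1(v=0,ok=F), EMIT:-] out:-; in:-
Tick 4: [PARSE:P3(v=17,ok=F), VALIDATE:-, TRANSFORM:P2(v=0,ok=F), EMIT:P1(v=0,ok=F)] out:-; in:P3
Tick 5: [PARSE:P4(v=1,ok=F), VALIDATE:P3(v=17,ok=F), TRANSFORM:-, EMIT:P2(v=0,ok=F)] out:P1(v=0); in:P4
Tick 6: [PARSE:-, VALIDATE:P4(v=1,ok=T), TRANSFORM:P3(v=0,ok=F), EMIT:-] out:P2(v=0); in:-
Tick 7: [PARSE:P5(v=19,ok=F), VALIDATE:-, TRANSFORM:P4(v=5,ok=T), EMIT:P3(v=0,ok=F)] out:-; in:P5
Tick 8: [PARSE:P6(v=14,ok=F), VALIDATE:P5(v=19,ok=F), TRANSFORM:-, EMIT:P4(v=5,ok=T)] out:P3(v=0); in:P6
Tick 9: [PARSE:-, VALIDATE:P6(v=14,ok=F), TRANSFORM:P5(v=0,ok=F), EMIT:-] out:P4(v=5); in:-
Tick 10: [PARSE:-, VALIDATE:-, TRANSFORM:P6(v=0,ok=F), EMIT:P5(v=0,ok=F)] out:-; in:-
Tick 11: [PARSE:-, VALIDATE:-, TRANSFORM:-, EMIT:P6(v=0,ok=F)] out:P5(v=0); in:-
Tick 12: [PARSE:-, VALIDATE:-, TRANSFORM:-, EMIT:-] out:P6(v=0); in:-
P3: arrives tick 4, valid=False (id=3, id%4=3), emit tick 8, final value 0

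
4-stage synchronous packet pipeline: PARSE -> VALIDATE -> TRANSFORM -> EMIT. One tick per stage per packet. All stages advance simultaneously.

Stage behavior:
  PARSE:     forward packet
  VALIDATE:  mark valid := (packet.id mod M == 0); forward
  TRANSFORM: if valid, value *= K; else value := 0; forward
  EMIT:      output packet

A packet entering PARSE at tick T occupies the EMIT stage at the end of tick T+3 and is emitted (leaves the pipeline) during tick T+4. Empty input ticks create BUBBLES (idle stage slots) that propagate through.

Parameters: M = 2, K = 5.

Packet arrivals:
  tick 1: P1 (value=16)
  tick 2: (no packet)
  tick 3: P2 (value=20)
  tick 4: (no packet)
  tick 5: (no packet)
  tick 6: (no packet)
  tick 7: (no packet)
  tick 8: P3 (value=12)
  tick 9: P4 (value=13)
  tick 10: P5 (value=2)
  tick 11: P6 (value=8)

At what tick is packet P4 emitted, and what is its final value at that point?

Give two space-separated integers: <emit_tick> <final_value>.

Answer: 13 65

Derivation:
Tick 1: [PARSE:P1(v=16,ok=F), VALIDATE:-, TRANSFORM:-, EMIT:-] out:-; in:P1
Tick 2: [PARSE:-, VALIDATE:P1(v=16,ok=F), TRANSFORM:-, EMIT:-] out:-; in:-
Tick 3: [PARSE:P2(v=20,ok=F), VALIDATE:-, TRANSFORM:P1(v=0,ok=F), EMIT:-] out:-; in:P2
Tick 4: [PARSE:-, VALIDATE:P2(v=20,ok=T), TRANSFORM:-, EMIT:P1(v=0,ok=F)] out:-; in:-
Tick 5: [PARSE:-, VALIDATE:-, TRANSFORM:P2(v=100,ok=T), EMIT:-] out:P1(v=0); in:-
Tick 6: [PARSE:-, VALIDATE:-, TRANSFORM:-, EMIT:P2(v=100,ok=T)] out:-; in:-
Tick 7: [PARSE:-, VALIDATE:-, TRANSFORM:-, EMIT:-] out:P2(v=100); in:-
Tick 8: [PARSE:P3(v=12,ok=F), VALIDATE:-, TRANSFORM:-, EMIT:-] out:-; in:P3
Tick 9: [PARSE:P4(v=13,ok=F), VALIDATE:P3(v=12,ok=F), TRANSFORM:-, EMIT:-] out:-; in:P4
Tick 10: [PARSE:P5(v=2,ok=F), VALIDATE:P4(v=13,ok=T), TRANSFORM:P3(v=0,ok=F), EMIT:-] out:-; in:P5
Tick 11: [PARSE:P6(v=8,ok=F), VALIDATE:P5(v=2,ok=F), TRANSFORM:P4(v=65,ok=T), EMIT:P3(v=0,ok=F)] out:-; in:P6
Tick 12: [PARSE:-, VALIDATE:P6(v=8,ok=T), TRANSFORM:P5(v=0,ok=F), EMIT:P4(v=65,ok=T)] out:P3(v=0); in:-
Tick 13: [PARSE:-, VALIDATE:-, TRANSFORM:P6(v=40,ok=T), EMIT:P5(v=0,ok=F)] out:P4(v=65); in:-
Tick 14: [PARSE:-, VALIDATE:-, TRANSFORM:-, EMIT:P6(v=40,ok=T)] out:P5(v=0); in:-
Tick 15: [PARSE:-, VALIDATE:-, TRANSFORM:-, EMIT:-] out:P6(v=40); in:-
P4: arrives tick 9, valid=True (id=4, id%2=0), emit tick 13, final value 65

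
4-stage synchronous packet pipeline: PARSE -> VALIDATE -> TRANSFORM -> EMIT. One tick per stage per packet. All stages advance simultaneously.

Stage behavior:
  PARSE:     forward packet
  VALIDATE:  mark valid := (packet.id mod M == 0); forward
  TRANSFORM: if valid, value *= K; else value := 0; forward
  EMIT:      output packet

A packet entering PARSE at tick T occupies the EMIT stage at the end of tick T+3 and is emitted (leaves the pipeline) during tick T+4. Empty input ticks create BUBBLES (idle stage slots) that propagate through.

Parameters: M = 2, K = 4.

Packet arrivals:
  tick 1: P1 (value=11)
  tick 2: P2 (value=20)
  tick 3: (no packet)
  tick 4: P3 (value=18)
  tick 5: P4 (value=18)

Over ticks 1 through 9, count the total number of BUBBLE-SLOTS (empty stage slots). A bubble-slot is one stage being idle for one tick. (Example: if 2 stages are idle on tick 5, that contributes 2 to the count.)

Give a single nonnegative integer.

Tick 1: [PARSE:P1(v=11,ok=F), VALIDATE:-, TRANSFORM:-, EMIT:-] out:-; bubbles=3
Tick 2: [PARSE:P2(v=20,ok=F), VALIDATE:P1(v=11,ok=F), TRANSFORM:-, EMIT:-] out:-; bubbles=2
Tick 3: [PARSE:-, VALIDATE:P2(v=20,ok=T), TRANSFORM:P1(v=0,ok=F), EMIT:-] out:-; bubbles=2
Tick 4: [PARSE:P3(v=18,ok=F), VALIDATE:-, TRANSFORM:P2(v=80,ok=T), EMIT:P1(v=0,ok=F)] out:-; bubbles=1
Tick 5: [PARSE:P4(v=18,ok=F), VALIDATE:P3(v=18,ok=F), TRANSFORM:-, EMIT:P2(v=80,ok=T)] out:P1(v=0); bubbles=1
Tick 6: [PARSE:-, VALIDATE:P4(v=18,ok=T), TRANSFORM:P3(v=0,ok=F), EMIT:-] out:P2(v=80); bubbles=2
Tick 7: [PARSE:-, VALIDATE:-, TRANSFORM:P4(v=72,ok=T), EMIT:P3(v=0,ok=F)] out:-; bubbles=2
Tick 8: [PARSE:-, VALIDATE:-, TRANSFORM:-, EMIT:P4(v=72,ok=T)] out:P3(v=0); bubbles=3
Tick 9: [PARSE:-, VALIDATE:-, TRANSFORM:-, EMIT:-] out:P4(v=72); bubbles=4
Total bubble-slots: 20

Answer: 20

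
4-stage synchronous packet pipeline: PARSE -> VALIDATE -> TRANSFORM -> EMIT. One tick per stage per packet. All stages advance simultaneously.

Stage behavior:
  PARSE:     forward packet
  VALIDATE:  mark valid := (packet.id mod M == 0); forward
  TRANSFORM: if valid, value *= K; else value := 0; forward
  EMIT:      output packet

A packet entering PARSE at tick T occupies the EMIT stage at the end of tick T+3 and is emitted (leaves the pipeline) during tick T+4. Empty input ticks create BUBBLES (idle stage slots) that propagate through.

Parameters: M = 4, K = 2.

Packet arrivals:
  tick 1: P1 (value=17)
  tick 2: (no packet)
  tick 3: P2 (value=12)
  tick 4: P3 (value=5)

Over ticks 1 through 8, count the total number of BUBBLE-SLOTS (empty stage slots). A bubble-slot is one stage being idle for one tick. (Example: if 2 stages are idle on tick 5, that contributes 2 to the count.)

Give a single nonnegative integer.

Tick 1: [PARSE:P1(v=17,ok=F), VALIDATE:-, TRANSFORM:-, EMIT:-] out:-; bubbles=3
Tick 2: [PARSE:-, VALIDATE:P1(v=17,ok=F), TRANSFORM:-, EMIT:-] out:-; bubbles=3
Tick 3: [PARSE:P2(v=12,ok=F), VALIDATE:-, TRANSFORM:P1(v=0,ok=F), EMIT:-] out:-; bubbles=2
Tick 4: [PARSE:P3(v=5,ok=F), VALIDATE:P2(v=12,ok=F), TRANSFORM:-, EMIT:P1(v=0,ok=F)] out:-; bubbles=1
Tick 5: [PARSE:-, VALIDATE:P3(v=5,ok=F), TRANSFORM:P2(v=0,ok=F), EMIT:-] out:P1(v=0); bubbles=2
Tick 6: [PARSE:-, VALIDATE:-, TRANSFORM:P3(v=0,ok=F), EMIT:P2(v=0,ok=F)] out:-; bubbles=2
Tick 7: [PARSE:-, VALIDATE:-, TRANSFORM:-, EMIT:P3(v=0,ok=F)] out:P2(v=0); bubbles=3
Tick 8: [PARSE:-, VALIDATE:-, TRANSFORM:-, EMIT:-] out:P3(v=0); bubbles=4
Total bubble-slots: 20

Answer: 20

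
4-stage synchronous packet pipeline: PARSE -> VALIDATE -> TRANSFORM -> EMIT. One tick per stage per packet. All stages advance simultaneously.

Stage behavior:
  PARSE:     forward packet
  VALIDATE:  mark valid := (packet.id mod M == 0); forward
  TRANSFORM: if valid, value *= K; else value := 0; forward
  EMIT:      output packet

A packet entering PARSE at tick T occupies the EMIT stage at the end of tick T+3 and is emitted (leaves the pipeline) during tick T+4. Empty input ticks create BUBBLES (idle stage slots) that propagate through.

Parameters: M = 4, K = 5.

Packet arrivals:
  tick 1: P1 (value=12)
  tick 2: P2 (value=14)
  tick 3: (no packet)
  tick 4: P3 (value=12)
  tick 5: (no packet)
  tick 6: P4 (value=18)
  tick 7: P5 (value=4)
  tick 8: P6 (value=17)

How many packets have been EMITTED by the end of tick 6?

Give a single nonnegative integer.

Tick 1: [PARSE:P1(v=12,ok=F), VALIDATE:-, TRANSFORM:-, EMIT:-] out:-; in:P1
Tick 2: [PARSE:P2(v=14,ok=F), VALIDATE:P1(v=12,ok=F), TRANSFORM:-, EMIT:-] out:-; in:P2
Tick 3: [PARSE:-, VALIDATE:P2(v=14,ok=F), TRANSFORM:P1(v=0,ok=F), EMIT:-] out:-; in:-
Tick 4: [PARSE:P3(v=12,ok=F), VALIDATE:-, TRANSFORM:P2(v=0,ok=F), EMIT:P1(v=0,ok=F)] out:-; in:P3
Tick 5: [PARSE:-, VALIDATE:P3(v=12,ok=F), TRANSFORM:-, EMIT:P2(v=0,ok=F)] out:P1(v=0); in:-
Tick 6: [PARSE:P4(v=18,ok=F), VALIDATE:-, TRANSFORM:P3(v=0,ok=F), EMIT:-] out:P2(v=0); in:P4
Emitted by tick 6: ['P1', 'P2']

Answer: 2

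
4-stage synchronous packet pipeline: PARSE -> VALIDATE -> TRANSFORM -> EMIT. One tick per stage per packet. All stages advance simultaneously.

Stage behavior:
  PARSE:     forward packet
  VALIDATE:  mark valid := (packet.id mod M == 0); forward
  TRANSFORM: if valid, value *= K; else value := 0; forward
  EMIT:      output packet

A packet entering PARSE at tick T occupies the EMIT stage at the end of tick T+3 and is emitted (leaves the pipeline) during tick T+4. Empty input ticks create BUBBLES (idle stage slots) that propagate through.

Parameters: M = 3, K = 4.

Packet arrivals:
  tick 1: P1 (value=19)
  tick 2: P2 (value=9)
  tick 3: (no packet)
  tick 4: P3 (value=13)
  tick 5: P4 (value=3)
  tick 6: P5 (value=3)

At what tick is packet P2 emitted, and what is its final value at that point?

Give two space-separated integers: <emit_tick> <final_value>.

Tick 1: [PARSE:P1(v=19,ok=F), VALIDATE:-, TRANSFORM:-, EMIT:-] out:-; in:P1
Tick 2: [PARSE:P2(v=9,ok=F), VALIDATE:P1(v=19,ok=F), TRANSFORM:-, EMIT:-] out:-; in:P2
Tick 3: [PARSE:-, VALIDATE:P2(v=9,ok=F), TRANSFORM:P1(v=0,ok=F), EMIT:-] out:-; in:-
Tick 4: [PARSE:P3(v=13,ok=F), VALIDATE:-, TRANSFORM:P2(v=0,ok=F), EMIT:P1(v=0,ok=F)] out:-; in:P3
Tick 5: [PARSE:P4(v=3,ok=F), VALIDATE:P3(v=13,ok=T), TRANSFORM:-, EMIT:P2(v=0,ok=F)] out:P1(v=0); in:P4
Tick 6: [PARSE:P5(v=3,ok=F), VALIDATE:P4(v=3,ok=F), TRANSFORM:P3(v=52,ok=T), EMIT:-] out:P2(v=0); in:P5
Tick 7: [PARSE:-, VALIDATE:P5(v=3,ok=F), TRANSFORM:P4(v=0,ok=F), EMIT:P3(v=52,ok=T)] out:-; in:-
Tick 8: [PARSE:-, VALIDATE:-, TRANSFORM:P5(v=0,ok=F), EMIT:P4(v=0,ok=F)] out:P3(v=52); in:-
Tick 9: [PARSE:-, VALIDATE:-, TRANSFORM:-, EMIT:P5(v=0,ok=F)] out:P4(v=0); in:-
Tick 10: [PARSE:-, VALIDATE:-, TRANSFORM:-, EMIT:-] out:P5(v=0); in:-
P2: arrives tick 2, valid=False (id=2, id%3=2), emit tick 6, final value 0

Answer: 6 0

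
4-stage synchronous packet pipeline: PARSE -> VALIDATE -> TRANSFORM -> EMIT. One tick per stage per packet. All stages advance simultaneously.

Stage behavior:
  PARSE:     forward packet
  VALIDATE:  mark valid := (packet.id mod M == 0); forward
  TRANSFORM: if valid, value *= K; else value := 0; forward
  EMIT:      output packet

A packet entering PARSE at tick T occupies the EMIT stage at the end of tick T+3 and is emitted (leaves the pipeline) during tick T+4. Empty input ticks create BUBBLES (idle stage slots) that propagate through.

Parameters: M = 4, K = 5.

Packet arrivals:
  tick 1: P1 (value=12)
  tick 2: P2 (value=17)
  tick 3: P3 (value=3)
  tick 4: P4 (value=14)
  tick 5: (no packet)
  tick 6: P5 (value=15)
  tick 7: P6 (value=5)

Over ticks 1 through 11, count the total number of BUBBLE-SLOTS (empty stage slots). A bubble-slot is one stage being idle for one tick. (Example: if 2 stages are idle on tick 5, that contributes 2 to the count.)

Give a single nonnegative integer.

Answer: 20

Derivation:
Tick 1: [PARSE:P1(v=12,ok=F), VALIDATE:-, TRANSFORM:-, EMIT:-] out:-; bubbles=3
Tick 2: [PARSE:P2(v=17,ok=F), VALIDATE:P1(v=12,ok=F), TRANSFORM:-, EMIT:-] out:-; bubbles=2
Tick 3: [PARSE:P3(v=3,ok=F), VALIDATE:P2(v=17,ok=F), TRANSFORM:P1(v=0,ok=F), EMIT:-] out:-; bubbles=1
Tick 4: [PARSE:P4(v=14,ok=F), VALIDATE:P3(v=3,ok=F), TRANSFORM:P2(v=0,ok=F), EMIT:P1(v=0,ok=F)] out:-; bubbles=0
Tick 5: [PARSE:-, VALIDATE:P4(v=14,ok=T), TRANSFORM:P3(v=0,ok=F), EMIT:P2(v=0,ok=F)] out:P1(v=0); bubbles=1
Tick 6: [PARSE:P5(v=15,ok=F), VALIDATE:-, TRANSFORM:P4(v=70,ok=T), EMIT:P3(v=0,ok=F)] out:P2(v=0); bubbles=1
Tick 7: [PARSE:P6(v=5,ok=F), VALIDATE:P5(v=15,ok=F), TRANSFORM:-, EMIT:P4(v=70,ok=T)] out:P3(v=0); bubbles=1
Tick 8: [PARSE:-, VALIDATE:P6(v=5,ok=F), TRANSFORM:P5(v=0,ok=F), EMIT:-] out:P4(v=70); bubbles=2
Tick 9: [PARSE:-, VALIDATE:-, TRANSFORM:P6(v=0,ok=F), EMIT:P5(v=0,ok=F)] out:-; bubbles=2
Tick 10: [PARSE:-, VALIDATE:-, TRANSFORM:-, EMIT:P6(v=0,ok=F)] out:P5(v=0); bubbles=3
Tick 11: [PARSE:-, VALIDATE:-, TRANSFORM:-, EMIT:-] out:P6(v=0); bubbles=4
Total bubble-slots: 20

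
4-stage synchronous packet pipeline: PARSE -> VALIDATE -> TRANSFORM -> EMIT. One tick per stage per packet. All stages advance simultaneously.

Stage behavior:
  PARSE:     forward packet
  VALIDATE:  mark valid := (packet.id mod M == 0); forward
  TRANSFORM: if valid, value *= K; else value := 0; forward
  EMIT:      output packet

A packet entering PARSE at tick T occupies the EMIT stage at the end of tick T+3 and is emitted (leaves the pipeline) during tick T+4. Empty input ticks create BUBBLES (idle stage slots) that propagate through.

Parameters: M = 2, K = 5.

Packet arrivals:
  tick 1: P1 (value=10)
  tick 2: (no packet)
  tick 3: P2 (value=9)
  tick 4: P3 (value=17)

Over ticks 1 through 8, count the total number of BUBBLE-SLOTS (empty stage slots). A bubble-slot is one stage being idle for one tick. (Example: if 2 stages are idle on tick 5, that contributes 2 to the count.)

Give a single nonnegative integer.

Tick 1: [PARSE:P1(v=10,ok=F), VALIDATE:-, TRANSFORM:-, EMIT:-] out:-; bubbles=3
Tick 2: [PARSE:-, VALIDATE:P1(v=10,ok=F), TRANSFORM:-, EMIT:-] out:-; bubbles=3
Tick 3: [PARSE:P2(v=9,ok=F), VALIDATE:-, TRANSFORM:P1(v=0,ok=F), EMIT:-] out:-; bubbles=2
Tick 4: [PARSE:P3(v=17,ok=F), VALIDATE:P2(v=9,ok=T), TRANSFORM:-, EMIT:P1(v=0,ok=F)] out:-; bubbles=1
Tick 5: [PARSE:-, VALIDATE:P3(v=17,ok=F), TRANSFORM:P2(v=45,ok=T), EMIT:-] out:P1(v=0); bubbles=2
Tick 6: [PARSE:-, VALIDATE:-, TRANSFORM:P3(v=0,ok=F), EMIT:P2(v=45,ok=T)] out:-; bubbles=2
Tick 7: [PARSE:-, VALIDATE:-, TRANSFORM:-, EMIT:P3(v=0,ok=F)] out:P2(v=45); bubbles=3
Tick 8: [PARSE:-, VALIDATE:-, TRANSFORM:-, EMIT:-] out:P3(v=0); bubbles=4
Total bubble-slots: 20

Answer: 20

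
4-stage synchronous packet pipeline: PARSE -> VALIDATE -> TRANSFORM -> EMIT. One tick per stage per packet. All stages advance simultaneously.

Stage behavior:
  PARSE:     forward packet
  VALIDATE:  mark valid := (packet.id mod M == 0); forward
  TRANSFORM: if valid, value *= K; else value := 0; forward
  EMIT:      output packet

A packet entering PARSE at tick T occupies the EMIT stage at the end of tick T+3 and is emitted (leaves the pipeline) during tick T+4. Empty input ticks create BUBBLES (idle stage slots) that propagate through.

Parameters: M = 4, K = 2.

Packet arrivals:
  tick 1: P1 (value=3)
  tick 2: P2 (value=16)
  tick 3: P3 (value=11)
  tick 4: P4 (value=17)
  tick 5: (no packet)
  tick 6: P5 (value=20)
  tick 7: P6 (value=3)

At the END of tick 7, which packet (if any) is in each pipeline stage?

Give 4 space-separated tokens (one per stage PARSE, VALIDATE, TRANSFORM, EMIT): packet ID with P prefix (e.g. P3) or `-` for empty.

Tick 1: [PARSE:P1(v=3,ok=F), VALIDATE:-, TRANSFORM:-, EMIT:-] out:-; in:P1
Tick 2: [PARSE:P2(v=16,ok=F), VALIDATE:P1(v=3,ok=F), TRANSFORM:-, EMIT:-] out:-; in:P2
Tick 3: [PARSE:P3(v=11,ok=F), VALIDATE:P2(v=16,ok=F), TRANSFORM:P1(v=0,ok=F), EMIT:-] out:-; in:P3
Tick 4: [PARSE:P4(v=17,ok=F), VALIDATE:P3(v=11,ok=F), TRANSFORM:P2(v=0,ok=F), EMIT:P1(v=0,ok=F)] out:-; in:P4
Tick 5: [PARSE:-, VALIDATE:P4(v=17,ok=T), TRANSFORM:P3(v=0,ok=F), EMIT:P2(v=0,ok=F)] out:P1(v=0); in:-
Tick 6: [PARSE:P5(v=20,ok=F), VALIDATE:-, TRANSFORM:P4(v=34,ok=T), EMIT:P3(v=0,ok=F)] out:P2(v=0); in:P5
Tick 7: [PARSE:P6(v=3,ok=F), VALIDATE:P5(v=20,ok=F), TRANSFORM:-, EMIT:P4(v=34,ok=T)] out:P3(v=0); in:P6
At end of tick 7: ['P6', 'P5', '-', 'P4']

Answer: P6 P5 - P4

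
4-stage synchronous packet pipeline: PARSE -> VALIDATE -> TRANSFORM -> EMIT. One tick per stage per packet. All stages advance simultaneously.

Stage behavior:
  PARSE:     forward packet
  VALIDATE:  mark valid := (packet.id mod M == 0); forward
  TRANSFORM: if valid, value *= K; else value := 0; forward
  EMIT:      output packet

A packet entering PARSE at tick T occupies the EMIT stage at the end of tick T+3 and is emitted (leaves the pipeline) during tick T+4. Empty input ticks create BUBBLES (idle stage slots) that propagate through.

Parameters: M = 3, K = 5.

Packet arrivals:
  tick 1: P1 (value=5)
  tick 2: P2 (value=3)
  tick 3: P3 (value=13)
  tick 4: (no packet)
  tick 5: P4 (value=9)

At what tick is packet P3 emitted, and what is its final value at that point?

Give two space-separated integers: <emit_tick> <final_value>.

Tick 1: [PARSE:P1(v=5,ok=F), VALIDATE:-, TRANSFORM:-, EMIT:-] out:-; in:P1
Tick 2: [PARSE:P2(v=3,ok=F), VALIDATE:P1(v=5,ok=F), TRANSFORM:-, EMIT:-] out:-; in:P2
Tick 3: [PARSE:P3(v=13,ok=F), VALIDATE:P2(v=3,ok=F), TRANSFORM:P1(v=0,ok=F), EMIT:-] out:-; in:P3
Tick 4: [PARSE:-, VALIDATE:P3(v=13,ok=T), TRANSFORM:P2(v=0,ok=F), EMIT:P1(v=0,ok=F)] out:-; in:-
Tick 5: [PARSE:P4(v=9,ok=F), VALIDATE:-, TRANSFORM:P3(v=65,ok=T), EMIT:P2(v=0,ok=F)] out:P1(v=0); in:P4
Tick 6: [PARSE:-, VALIDATE:P4(v=9,ok=F), TRANSFORM:-, EMIT:P3(v=65,ok=T)] out:P2(v=0); in:-
Tick 7: [PARSE:-, VALIDATE:-, TRANSFORM:P4(v=0,ok=F), EMIT:-] out:P3(v=65); in:-
Tick 8: [PARSE:-, VALIDATE:-, TRANSFORM:-, EMIT:P4(v=0,ok=F)] out:-; in:-
Tick 9: [PARSE:-, VALIDATE:-, TRANSFORM:-, EMIT:-] out:P4(v=0); in:-
P3: arrives tick 3, valid=True (id=3, id%3=0), emit tick 7, final value 65

Answer: 7 65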